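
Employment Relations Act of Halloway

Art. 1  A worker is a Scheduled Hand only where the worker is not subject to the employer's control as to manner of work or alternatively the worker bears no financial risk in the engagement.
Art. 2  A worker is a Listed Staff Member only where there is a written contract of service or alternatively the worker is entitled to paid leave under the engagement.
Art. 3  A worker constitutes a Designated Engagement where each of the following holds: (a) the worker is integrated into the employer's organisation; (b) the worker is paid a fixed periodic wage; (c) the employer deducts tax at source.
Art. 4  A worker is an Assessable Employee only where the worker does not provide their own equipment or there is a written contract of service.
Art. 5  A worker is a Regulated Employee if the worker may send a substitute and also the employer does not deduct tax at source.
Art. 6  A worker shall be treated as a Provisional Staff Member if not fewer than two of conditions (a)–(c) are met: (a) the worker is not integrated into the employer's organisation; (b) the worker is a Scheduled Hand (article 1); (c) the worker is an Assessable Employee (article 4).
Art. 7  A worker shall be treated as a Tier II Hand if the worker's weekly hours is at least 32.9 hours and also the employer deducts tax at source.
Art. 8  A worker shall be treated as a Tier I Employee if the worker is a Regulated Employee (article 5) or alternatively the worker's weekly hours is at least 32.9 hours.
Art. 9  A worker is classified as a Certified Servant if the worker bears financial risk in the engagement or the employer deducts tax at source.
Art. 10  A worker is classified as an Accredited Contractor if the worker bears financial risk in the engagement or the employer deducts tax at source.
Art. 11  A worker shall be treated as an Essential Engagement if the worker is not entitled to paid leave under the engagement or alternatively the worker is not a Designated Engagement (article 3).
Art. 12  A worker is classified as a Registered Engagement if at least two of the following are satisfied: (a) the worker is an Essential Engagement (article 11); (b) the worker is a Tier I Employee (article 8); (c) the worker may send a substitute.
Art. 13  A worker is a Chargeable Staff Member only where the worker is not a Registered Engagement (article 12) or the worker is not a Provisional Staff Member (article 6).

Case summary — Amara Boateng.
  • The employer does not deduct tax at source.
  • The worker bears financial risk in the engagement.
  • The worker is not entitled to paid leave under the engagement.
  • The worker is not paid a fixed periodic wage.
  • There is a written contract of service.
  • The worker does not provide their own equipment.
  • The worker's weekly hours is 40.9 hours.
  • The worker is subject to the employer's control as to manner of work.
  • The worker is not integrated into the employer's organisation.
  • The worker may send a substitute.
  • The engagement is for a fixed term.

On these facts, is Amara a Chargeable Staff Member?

No

Under article 3: the worker is integrated into the employer's organisation? no; and the worker is paid a fixed periodic wage? no; and the employer deducts tax at source? no. So the worker is not a Designated Engagement.
Under article 11: the worker is not entitled to paid leave under the engagement? yes; or not a Designated Engagement (article 3)? yes. So the worker is an Essential Engagement.
Under article 5: the worker may send a substitute? yes; and the employer does not deduct tax at source? yes. So the worker is a Regulated Employee.
Under article 8: Regulated Employee (article 5)? yes; or worker's weekly hours: 40.9 hours ≥ 32.9 hours? yes. So the worker is a Tier I Employee.
Under article 12: Essential Engagement (article 11)? yes; Tier I Employee (article 8)? yes; the worker may send a substitute? yes — 3 of 3 hold (need ≥2) → satisfied.
Under article 1: the worker is not subject to the employer's control as to manner of work? no; or the worker bears no financial risk in the engagement? no. So the worker is not a Scheduled Hand.
Under article 4: the worker does not provide their own equipment? yes; or there is a written contract of service? yes. So the worker is an Assessable Employee.
Under article 6: the worker is not integrated into the employer's organisation? yes; Scheduled Hand (article 1)? no; Assessable Employee (article 4)? yes — 2 of 3 hold (need ≥2) → satisfied.
Under article 13: not a Registered Engagement (article 12)? no; or not a Provisional Staff Member (article 6)? no. So the worker is not a Chargeable Staff Member.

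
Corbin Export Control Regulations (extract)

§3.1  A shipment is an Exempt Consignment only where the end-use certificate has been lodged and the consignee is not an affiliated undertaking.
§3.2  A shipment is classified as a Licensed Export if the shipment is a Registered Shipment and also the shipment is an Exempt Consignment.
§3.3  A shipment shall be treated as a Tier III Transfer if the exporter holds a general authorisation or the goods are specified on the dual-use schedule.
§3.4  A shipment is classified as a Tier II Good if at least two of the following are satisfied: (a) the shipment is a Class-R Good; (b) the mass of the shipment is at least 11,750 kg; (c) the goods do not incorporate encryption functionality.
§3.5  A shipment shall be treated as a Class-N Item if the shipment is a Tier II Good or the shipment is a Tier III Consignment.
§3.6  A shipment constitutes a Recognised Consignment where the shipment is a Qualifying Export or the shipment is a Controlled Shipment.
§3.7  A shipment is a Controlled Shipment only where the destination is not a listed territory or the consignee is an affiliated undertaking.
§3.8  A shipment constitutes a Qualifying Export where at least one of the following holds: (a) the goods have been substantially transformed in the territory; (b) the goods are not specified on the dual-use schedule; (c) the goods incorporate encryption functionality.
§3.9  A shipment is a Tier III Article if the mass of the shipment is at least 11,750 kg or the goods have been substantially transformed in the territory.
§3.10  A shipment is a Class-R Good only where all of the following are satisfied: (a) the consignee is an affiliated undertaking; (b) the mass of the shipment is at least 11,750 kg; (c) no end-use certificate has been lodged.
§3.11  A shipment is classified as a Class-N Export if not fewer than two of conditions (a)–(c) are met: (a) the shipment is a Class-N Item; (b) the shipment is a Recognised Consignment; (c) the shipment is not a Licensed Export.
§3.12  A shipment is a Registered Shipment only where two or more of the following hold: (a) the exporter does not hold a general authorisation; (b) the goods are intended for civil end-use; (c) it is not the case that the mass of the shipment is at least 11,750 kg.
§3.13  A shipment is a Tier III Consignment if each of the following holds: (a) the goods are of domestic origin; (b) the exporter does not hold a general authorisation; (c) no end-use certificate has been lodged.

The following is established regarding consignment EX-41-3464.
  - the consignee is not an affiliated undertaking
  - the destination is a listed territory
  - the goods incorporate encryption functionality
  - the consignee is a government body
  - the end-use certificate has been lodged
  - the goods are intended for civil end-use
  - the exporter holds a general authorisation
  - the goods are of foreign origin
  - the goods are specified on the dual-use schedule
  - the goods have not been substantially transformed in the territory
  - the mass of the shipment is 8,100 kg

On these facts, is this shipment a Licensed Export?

§3.12 — Registered Shipment: the exporter does not hold a general authorisation? no; the goods are intended for civil end-use? yes; mass of the shipment: 8,100 kg ≥ 11,750 kg? no, so negated condition yes — 2 of 3 hold (need ≥2) → satisfied.
§3.1 — Exempt Consignment: [the end-use certificate has been lodged? yes] AND [the consignee is not an affiliated undertaking? yes] → satisfied.
§3.2 — Licensed Export: [Registered Shipment (§3.12)? yes] AND [Exempt Consignment (§3.1)? yes] → satisfied.

Yes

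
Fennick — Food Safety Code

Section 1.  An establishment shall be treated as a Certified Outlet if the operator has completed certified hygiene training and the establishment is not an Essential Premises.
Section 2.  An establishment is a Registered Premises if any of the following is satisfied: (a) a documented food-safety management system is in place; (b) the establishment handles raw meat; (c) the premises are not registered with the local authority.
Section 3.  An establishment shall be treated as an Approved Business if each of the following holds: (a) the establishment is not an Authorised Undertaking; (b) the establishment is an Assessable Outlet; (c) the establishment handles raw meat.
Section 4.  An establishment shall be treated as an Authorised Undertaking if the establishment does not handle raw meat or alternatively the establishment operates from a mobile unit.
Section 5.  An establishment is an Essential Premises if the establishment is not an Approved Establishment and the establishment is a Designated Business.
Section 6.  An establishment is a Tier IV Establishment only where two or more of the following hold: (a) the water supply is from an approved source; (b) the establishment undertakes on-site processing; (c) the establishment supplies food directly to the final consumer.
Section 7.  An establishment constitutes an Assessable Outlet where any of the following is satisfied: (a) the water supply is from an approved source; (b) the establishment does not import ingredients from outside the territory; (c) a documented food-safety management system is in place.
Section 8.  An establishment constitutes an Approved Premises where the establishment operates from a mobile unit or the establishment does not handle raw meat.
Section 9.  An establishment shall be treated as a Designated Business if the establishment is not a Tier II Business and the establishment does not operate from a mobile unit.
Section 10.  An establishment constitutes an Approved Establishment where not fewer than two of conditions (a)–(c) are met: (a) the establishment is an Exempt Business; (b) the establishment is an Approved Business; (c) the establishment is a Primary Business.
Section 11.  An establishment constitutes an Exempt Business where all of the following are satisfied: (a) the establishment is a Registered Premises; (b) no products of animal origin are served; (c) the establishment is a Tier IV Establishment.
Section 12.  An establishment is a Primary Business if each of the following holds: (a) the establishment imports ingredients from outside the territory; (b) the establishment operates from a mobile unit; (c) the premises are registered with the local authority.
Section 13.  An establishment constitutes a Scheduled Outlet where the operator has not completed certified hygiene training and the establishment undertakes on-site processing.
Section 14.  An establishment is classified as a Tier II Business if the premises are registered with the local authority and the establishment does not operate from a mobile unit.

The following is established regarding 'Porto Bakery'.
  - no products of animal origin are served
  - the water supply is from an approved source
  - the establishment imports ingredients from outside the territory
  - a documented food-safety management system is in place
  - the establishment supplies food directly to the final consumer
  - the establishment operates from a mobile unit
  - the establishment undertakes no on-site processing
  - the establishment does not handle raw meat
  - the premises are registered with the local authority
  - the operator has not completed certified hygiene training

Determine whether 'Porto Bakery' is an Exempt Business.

Yes

section 2 — Registered Premises: [a documented food-safety management system is in place? yes] OR [the establishment handles raw meat? no] OR [the premises are not registered with the local authority? no] → satisfied.
section 6 — Tier IV Establishment: the water supply is from an approved source? yes; the establishment undertakes on-site processing? no; the establishment supplies food directly to the final consumer? yes — 2 of 3 hold (need ≥2) → satisfied.
section 11 — Exempt Business: [Registered Premises (section 2)? yes] AND [no products of animal origin are served? yes] AND [Tier IV Establishment (section 6)? yes] → satisfied.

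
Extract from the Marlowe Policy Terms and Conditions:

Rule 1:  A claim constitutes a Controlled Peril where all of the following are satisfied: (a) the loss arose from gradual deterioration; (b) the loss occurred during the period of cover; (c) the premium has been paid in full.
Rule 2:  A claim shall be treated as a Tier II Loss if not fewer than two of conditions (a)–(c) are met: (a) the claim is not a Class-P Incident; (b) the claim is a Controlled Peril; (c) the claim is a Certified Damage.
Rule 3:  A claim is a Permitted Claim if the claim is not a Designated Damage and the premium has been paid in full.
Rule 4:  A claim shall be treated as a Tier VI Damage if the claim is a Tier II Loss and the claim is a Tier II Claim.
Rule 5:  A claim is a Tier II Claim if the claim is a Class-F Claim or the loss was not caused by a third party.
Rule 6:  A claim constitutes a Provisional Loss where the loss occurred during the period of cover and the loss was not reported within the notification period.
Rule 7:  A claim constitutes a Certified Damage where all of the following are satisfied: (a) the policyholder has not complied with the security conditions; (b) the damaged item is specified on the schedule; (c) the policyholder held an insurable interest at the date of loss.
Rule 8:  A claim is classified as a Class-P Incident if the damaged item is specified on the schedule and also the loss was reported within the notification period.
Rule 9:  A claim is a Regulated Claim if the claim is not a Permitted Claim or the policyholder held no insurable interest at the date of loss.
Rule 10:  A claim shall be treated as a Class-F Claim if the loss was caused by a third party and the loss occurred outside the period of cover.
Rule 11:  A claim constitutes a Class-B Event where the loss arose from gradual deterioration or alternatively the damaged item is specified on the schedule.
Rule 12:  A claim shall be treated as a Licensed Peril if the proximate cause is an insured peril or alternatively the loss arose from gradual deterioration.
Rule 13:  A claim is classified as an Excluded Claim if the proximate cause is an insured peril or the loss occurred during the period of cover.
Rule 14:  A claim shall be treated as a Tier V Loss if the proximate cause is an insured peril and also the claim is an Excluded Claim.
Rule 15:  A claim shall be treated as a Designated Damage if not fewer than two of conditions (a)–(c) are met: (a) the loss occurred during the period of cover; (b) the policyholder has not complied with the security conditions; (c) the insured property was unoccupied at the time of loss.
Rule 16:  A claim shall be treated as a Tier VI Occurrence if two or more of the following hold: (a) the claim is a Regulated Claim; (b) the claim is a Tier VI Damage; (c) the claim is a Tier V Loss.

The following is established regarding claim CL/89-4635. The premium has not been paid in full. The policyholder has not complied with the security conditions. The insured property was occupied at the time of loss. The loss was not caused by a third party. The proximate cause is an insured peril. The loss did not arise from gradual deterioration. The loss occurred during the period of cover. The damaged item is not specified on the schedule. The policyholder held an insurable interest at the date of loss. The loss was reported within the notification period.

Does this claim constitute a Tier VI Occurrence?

rule 15 — Designated Damage: the loss occurred during the period of cover? yes; the policyholder has not complied with the security conditions? yes; the insured property was unoccupied at the time of loss? no — 2 of 3 hold (need ≥2) → satisfied.
rule 3 — Permitted Claim: [not a Designated Damage (rule 15)? no] AND [the premium has been paid in full? no] → not satisfied.
rule 9 — Regulated Claim: [not a Permitted Claim (rule 3)? yes] OR [the policyholder held no insurable interest at the date of loss? no] → satisfied.
rule 8 — Class-P Incident: [the damaged item is specified on the schedule? no] AND [the loss was reported within the notification period? yes] → not satisfied.
rule 1 — Controlled Peril: [the loss arose from gradual deterioration? no] AND [the loss occurred during the period of cover? yes] AND [the premium has been paid in full? no] → not satisfied.
rule 7 — Certified Damage: [the policyholder has not complied with the security conditions? yes] AND [the damaged item is specified on the schedule? no] AND [the policyholder held an insurable interest at the date of loss? yes] → not satisfied.
rule 2 — Tier II Loss: not a Class-P Incident (rule 8)? yes; Controlled Peril (rule 1)? no; Certified Damage (rule 7)? no — 1 of 3 hold (need ≥2) → not satisfied.
rule 10 — Class-F Claim: [the loss was caused by a third party? no] AND [the loss occurred outside the period of cover? no] → not satisfied.
rule 5 — Tier II Claim: [Class-F Claim (rule 10)? no] OR [the loss was not caused by a third party? yes] → satisfied.
rule 4 — Tier VI Damage: [Tier II Loss (rule 2)? no] AND [Tier II Claim (rule 5)? yes] → not satisfied.
rule 13 — Excluded Claim: [the proximate cause is an insured peril? yes] OR [the loss occurred during the period of cover? yes] → satisfied.
rule 14 — Tier V Loss: [the proximate cause is an insured peril? yes] AND [Excluded Claim (rule 13)? yes] → satisfied.
rule 16 — Tier VI Occurrence: Regulated Claim (rule 9)? yes; Tier VI Damage (rule 4)? no; Tier V Loss (rule 14)? yes — 2 of 3 hold (need ≥2) → satisfied.

Yes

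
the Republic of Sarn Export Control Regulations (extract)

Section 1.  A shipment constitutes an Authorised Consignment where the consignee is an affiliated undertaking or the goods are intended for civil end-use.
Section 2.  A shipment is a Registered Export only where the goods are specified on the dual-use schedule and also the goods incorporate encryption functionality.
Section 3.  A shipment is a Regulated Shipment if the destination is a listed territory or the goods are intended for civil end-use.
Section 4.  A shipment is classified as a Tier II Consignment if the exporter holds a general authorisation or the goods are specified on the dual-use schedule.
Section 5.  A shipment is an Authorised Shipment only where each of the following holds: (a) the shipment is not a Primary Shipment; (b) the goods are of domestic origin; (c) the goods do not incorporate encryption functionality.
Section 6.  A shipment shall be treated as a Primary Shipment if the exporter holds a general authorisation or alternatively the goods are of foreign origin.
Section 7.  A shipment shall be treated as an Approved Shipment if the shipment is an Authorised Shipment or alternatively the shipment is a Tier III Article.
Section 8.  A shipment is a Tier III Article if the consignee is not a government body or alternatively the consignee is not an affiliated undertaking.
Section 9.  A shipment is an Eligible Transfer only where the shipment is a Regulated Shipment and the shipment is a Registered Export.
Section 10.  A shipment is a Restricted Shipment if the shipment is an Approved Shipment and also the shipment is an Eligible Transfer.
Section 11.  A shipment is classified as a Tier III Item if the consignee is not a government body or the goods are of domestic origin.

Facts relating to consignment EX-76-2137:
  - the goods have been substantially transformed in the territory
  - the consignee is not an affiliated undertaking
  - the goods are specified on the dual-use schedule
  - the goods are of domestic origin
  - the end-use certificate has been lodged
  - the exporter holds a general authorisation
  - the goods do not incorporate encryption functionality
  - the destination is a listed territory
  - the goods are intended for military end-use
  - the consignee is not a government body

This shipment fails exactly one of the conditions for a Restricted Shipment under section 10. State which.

Eligible Transfer

section 6 — Primary Shipment: [the exporter holds a general authorisation? yes] OR [the goods are of foreign origin? no] → satisfied.
section 5 — Authorised Shipment: [not a Primary Shipment (section 6)? no] AND [the goods are of domestic origin? yes] AND [the goods do not incorporate encryption functionality? yes] → not satisfied.
section 8 — Tier III Article: [the consignee is not a government body? yes] OR [the consignee is not an affiliated undertaking? yes] → satisfied.
section 7 — Approved Shipment: [Authorised Shipment (section 5)? no] OR [Tier III Article (section 8)? yes] → satisfied.
section 3 — Regulated Shipment: [the destination is a listed territory? yes] OR [the goods are intended for civil end-use? no] → satisfied.
section 2 — Registered Export: [the goods are specified on the dual-use schedule? yes] AND [the goods incorporate encryption functionality? no] → not satisfied.
section 9 — Eligible Transfer: [Regulated Shipment (section 3)? yes] AND [Registered Export (section 2)? no] → not satisfied.
section 10 — Restricted Shipment: [Approved Shipment (section 7)? yes] AND [Eligible Transfer (section 9)? no] → not satisfied.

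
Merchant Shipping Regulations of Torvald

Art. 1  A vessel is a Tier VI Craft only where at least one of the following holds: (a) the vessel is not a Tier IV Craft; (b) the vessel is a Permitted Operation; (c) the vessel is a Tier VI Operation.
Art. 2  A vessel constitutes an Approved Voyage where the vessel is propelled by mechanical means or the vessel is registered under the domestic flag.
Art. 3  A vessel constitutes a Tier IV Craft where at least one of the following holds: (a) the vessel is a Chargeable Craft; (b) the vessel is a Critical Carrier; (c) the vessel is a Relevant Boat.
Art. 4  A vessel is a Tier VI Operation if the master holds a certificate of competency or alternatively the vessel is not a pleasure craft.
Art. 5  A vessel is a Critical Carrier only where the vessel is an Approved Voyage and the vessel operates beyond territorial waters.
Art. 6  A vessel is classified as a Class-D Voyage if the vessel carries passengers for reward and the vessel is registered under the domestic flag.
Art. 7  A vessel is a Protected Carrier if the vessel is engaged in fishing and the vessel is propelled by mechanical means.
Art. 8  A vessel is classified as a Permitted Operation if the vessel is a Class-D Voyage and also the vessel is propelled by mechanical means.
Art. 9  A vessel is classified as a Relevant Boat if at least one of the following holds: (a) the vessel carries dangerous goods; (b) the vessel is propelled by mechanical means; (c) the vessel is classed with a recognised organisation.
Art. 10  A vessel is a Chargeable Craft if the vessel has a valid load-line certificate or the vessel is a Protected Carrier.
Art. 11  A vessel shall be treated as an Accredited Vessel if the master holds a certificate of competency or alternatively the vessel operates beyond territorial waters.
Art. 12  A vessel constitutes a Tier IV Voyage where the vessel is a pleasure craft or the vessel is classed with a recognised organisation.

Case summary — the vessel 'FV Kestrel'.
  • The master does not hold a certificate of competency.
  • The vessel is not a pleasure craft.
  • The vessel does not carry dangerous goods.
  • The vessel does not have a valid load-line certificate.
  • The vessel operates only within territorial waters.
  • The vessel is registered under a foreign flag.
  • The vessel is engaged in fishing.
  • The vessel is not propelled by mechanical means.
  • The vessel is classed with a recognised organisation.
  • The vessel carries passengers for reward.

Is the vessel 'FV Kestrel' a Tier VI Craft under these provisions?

article 7 — Protected Carrier: [the vessel is engaged in fishing? yes] AND [the vessel is propelled by mechanical means? no] → not satisfied.
article 10 — Chargeable Craft: [the vessel has a valid load-line certificate? no] OR [Protected Carrier (article 7)? no] → not satisfied.
article 2 — Approved Voyage: [the vessel is propelled by mechanical means? no] OR [the vessel is registered under the domestic flag? no] → not satisfied.
article 5 — Critical Carrier: [Approved Voyage (article 2)? no] AND [the vessel operates beyond territorial waters? no] → not satisfied.
article 9 — Relevant Boat: [the vessel carries dangerous goods? no] OR [the vessel is propelled by mechanical means? no] OR [the vessel is classed with a recognised organisation? yes] → satisfied.
article 3 — Tier IV Craft: [Chargeable Craft (article 10)? no] OR [Critical Carrier (article 5)? no] OR [Relevant Boat (article 9)? yes] → satisfied.
article 6 — Class-D Voyage: [the vessel carries passengers for reward? yes] AND [the vessel is registered under the domestic flag? no] → not satisfied.
article 8 — Permitted Operation: [Class-D Voyage (article 6)? no] AND [the vessel is propelled by mechanical means? no] → not satisfied.
article 4 — Tier VI Operation: [the master holds a certificate of competency? no] OR [the vessel is not a pleasure craft? yes] → satisfied.
article 1 — Tier VI Craft: [not a Tier IV Craft (article 3)? no] OR [Permitted Operation (article 8)? no] OR [Tier VI Operation (article 4)? yes] → satisfied.

Yes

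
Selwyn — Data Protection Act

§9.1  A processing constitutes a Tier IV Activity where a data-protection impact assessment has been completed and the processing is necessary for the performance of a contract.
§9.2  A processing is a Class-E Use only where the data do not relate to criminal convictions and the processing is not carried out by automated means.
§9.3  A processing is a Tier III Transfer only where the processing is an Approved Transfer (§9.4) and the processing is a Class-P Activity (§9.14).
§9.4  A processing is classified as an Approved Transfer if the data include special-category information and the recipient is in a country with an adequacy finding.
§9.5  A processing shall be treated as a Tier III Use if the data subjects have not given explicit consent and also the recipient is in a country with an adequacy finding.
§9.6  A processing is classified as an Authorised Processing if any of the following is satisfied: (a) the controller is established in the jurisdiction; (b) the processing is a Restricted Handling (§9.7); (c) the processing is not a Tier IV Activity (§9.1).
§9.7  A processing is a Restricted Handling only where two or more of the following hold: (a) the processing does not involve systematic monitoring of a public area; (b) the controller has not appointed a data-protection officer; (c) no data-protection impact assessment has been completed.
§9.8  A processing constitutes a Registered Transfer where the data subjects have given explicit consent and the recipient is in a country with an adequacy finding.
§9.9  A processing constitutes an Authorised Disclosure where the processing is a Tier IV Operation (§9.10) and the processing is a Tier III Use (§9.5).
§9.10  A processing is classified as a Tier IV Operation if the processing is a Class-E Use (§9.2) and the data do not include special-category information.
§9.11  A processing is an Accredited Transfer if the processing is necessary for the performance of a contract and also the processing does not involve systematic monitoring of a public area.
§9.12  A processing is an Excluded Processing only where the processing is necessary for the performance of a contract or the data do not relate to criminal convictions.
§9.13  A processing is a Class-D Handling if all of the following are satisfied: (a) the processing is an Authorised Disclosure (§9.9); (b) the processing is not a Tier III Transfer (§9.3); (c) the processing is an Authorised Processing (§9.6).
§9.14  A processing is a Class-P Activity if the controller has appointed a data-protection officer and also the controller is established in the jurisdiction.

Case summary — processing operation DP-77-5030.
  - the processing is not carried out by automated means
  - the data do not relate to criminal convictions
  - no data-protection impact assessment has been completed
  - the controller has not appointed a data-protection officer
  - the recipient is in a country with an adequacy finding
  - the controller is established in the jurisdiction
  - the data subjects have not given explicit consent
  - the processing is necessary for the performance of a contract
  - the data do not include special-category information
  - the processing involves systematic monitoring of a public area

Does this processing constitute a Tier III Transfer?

Under §9.4: the data include special-category information? no; and the recipient is in a country with an adequacy finding? yes. So the processing is not an Approved Transfer.
Under §9.14: the controller has appointed a data-protection officer? no; and the controller is established in the jurisdiction? yes. So the processing is not a Class-P Activity.
Under §9.3: Approved Transfer (§9.4)? no; and Class-P Activity (§9.14)? no. So the processing is not a Tier III Transfer.

No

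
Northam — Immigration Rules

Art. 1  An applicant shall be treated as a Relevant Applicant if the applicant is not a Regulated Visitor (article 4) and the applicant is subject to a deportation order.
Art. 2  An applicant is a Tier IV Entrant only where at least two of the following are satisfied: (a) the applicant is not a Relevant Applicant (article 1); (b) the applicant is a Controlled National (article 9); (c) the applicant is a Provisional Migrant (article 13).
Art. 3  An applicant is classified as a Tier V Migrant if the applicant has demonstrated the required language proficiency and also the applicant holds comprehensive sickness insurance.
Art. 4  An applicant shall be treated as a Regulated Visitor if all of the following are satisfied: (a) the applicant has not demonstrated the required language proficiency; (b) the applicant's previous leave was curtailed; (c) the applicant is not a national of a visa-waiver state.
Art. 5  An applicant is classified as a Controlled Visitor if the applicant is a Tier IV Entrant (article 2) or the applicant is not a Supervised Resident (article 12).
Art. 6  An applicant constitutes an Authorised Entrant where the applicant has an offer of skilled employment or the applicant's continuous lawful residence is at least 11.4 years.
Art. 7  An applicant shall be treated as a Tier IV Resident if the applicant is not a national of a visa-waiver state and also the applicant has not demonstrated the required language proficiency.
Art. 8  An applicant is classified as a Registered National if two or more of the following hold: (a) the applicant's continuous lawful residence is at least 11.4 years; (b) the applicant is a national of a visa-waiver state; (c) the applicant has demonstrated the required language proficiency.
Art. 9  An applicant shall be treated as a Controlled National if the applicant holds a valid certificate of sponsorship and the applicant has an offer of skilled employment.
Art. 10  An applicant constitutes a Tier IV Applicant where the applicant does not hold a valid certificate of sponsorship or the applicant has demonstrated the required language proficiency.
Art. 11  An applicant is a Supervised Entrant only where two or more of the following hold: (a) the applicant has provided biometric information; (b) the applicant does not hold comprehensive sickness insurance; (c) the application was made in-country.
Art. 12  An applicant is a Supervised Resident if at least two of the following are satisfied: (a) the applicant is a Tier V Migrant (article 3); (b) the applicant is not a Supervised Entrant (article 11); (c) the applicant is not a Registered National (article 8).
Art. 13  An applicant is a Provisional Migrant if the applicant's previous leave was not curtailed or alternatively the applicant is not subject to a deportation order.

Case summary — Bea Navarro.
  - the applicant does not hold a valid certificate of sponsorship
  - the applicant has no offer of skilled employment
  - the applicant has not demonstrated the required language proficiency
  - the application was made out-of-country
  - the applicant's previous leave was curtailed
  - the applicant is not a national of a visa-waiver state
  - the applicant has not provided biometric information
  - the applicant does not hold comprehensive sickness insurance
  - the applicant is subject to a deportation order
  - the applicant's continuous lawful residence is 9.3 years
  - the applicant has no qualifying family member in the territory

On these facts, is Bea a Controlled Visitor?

No

article 4 — Regulated Visitor: [the applicant has not demonstrated the required language proficiency? yes] AND [the applicant's previous leave was curtailed? yes] AND [the applicant is not a national of a visa-waiver state? yes] → satisfied.
article 1 — Relevant Applicant: [not a Regulated Visitor (article 4)? no] AND [the applicant is subject to a deportation order? yes] → not satisfied.
article 9 — Controlled National: [the applicant holds a valid certificate of sponsorship? no] AND [the applicant has an offer of skilled employment? no] → not satisfied.
article 13 — Provisional Migrant: [the applicant's previous leave was not curtailed? no] OR [the applicant is not subject to a deportation order? no] → not satisfied.
article 2 — Tier IV Entrant: not a Relevant Applicant (article 1)? yes; Controlled National (article 9)? no; Provisional Migrant (article 13)? no — 1 of 3 hold (need ≥2) → not satisfied.
article 3 — Tier V Migrant: [the applicant has demonstrated the required language proficiency? no] AND [the applicant holds comprehensive sickness insurance? no] → not satisfied.
article 11 — Supervised Entrant: the applicant has provided biometric information? no; the applicant does not hold comprehensive sickness insurance? yes; the application was made in-country? no — 1 of 3 hold (need ≥2) → not satisfied.
article 8 — Registered National: applicant's continuous lawful residence: 9.3 years ≥ 11.4 years? no; the applicant is a national of a visa-waiver state? no; the applicant has demonstrated the required language proficiency? no — 0 of 3 hold (need ≥2) → not satisfied.
article 12 — Supervised Resident: Tier V Migrant (article 3)? no; not a Supervised Entrant (article 11)? yes; not a Registered National (article 8)? yes — 2 of 3 hold (need ≥2) → satisfied.
article 5 — Controlled Visitor: [Tier IV Entrant (article 2)? no] OR [not a Supervised Resident (article 12)? no] → not satisfied.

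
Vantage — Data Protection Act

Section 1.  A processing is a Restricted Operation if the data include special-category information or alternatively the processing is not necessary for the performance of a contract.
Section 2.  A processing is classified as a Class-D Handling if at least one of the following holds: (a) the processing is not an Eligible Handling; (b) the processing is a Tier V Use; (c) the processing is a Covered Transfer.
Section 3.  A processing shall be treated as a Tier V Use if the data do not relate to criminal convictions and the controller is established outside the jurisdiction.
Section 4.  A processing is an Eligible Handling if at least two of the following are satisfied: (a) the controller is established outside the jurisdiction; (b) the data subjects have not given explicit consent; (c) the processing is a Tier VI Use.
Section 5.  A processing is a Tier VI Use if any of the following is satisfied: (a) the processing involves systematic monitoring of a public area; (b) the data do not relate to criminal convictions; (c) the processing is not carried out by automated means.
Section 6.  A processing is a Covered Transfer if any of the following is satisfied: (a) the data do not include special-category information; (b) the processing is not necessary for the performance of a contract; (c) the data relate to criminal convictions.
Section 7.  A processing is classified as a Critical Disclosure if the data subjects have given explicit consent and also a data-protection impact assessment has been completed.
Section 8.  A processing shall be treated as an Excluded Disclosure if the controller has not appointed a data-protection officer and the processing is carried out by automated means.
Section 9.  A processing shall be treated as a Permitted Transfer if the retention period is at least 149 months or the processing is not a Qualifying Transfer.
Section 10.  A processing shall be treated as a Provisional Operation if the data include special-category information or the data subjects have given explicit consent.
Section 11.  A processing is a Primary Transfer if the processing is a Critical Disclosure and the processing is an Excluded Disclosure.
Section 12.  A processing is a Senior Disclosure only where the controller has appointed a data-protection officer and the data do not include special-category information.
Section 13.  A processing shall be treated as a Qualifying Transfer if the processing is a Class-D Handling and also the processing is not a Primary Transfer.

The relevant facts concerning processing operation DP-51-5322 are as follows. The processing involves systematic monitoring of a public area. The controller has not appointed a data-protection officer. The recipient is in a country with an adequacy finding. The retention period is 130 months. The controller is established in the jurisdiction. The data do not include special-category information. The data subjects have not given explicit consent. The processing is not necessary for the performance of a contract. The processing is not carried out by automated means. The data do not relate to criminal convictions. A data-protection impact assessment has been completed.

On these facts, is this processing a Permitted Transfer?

section 5 — Tier VI Use: [the processing involves systematic monitoring of a public area? yes] OR [the data do not relate to criminal convictions? yes] OR [the processing is not carried out by automated means? yes] → satisfied.
section 4 — Eligible Handling: the controller is established outside the jurisdiction? no; the data subjects have not given explicit consent? yes; Tier VI Use (section 5)? yes — 2 of 3 hold (need ≥2) → satisfied.
section 3 — Tier V Use: [the data do not relate to criminal convictions? yes] AND [the controller is established outside the jurisdiction? no] → not satisfied.
section 6 — Covered Transfer: [the data do not include special-category information? yes] OR [the processing is not necessary for the performance of a contract? yes] OR [the data relate to criminal convictions? no] → satisfied.
section 2 — Class-D Handling: [not an Eligible Handling (section 4)? no] OR [Tier V Use (section 3)? no] OR [Covered Transfer (section 6)? yes] → satisfied.
section 7 — Critical Disclosure: [the data subjects have given explicit consent? no] AND [a data-protection impact assessment has been completed? yes] → not satisfied.
section 8 — Excluded Disclosure: [the controller has not appointed a data-protection officer? yes] AND [the processing is carried out by automated means? no] → not satisfied.
section 11 — Primary Transfer: [Critical Disclosure (section 7)? no] AND [Excluded Disclosure (section 8)? no] → not satisfied.
section 13 — Qualifying Transfer: [Class-D Handling (section 2)? yes] AND [not a Primary Transfer (section 11)? yes] → satisfied.
section 9 — Permitted Transfer: [retention period: 130 months ≥ 149 months? no] OR [not a Qualifying Transfer (section 13)? no] → not satisfied.

No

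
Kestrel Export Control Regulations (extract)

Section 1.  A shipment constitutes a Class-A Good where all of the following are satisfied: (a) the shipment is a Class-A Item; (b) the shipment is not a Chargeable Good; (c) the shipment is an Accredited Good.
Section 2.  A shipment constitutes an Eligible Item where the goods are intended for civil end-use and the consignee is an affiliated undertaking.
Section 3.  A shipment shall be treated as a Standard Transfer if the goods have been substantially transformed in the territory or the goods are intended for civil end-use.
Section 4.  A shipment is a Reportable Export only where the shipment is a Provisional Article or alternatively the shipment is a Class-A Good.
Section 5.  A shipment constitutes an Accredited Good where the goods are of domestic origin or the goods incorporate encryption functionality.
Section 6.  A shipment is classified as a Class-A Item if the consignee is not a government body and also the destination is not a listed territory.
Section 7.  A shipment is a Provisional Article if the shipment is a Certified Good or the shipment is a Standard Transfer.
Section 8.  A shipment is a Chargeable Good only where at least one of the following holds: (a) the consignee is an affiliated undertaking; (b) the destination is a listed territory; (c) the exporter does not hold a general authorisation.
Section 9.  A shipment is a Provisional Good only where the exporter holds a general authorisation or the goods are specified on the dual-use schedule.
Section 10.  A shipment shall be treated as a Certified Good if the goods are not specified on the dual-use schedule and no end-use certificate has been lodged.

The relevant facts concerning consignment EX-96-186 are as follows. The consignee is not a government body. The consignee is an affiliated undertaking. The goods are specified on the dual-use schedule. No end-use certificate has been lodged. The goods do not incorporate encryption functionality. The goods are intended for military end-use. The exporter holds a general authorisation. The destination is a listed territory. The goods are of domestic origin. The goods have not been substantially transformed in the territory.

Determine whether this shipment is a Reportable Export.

Under section 10: the goods are not specified on the dual-use schedule? no; and no end-use certificate has been lodged? yes. So the shipment is not a Certified Good.
Under section 3: the goods have been substantially transformed in the territory? no; or the goods are intended for civil end-use? no. So the shipment is not a Standard Transfer.
Under section 7: Certified Good (section 10)? no; or Standard Transfer (section 3)? no. So the shipment is not a Provisional Article.
Under section 6: the consignee is not a government body? yes; and the destination is not a listed territory? no. So the shipment is not a Class-A Item.
Under section 8: the consignee is an affiliated undertaking? yes; or the destination is a listed territory? yes; or the exporter does not hold a general authorisation? no. So the shipment is a Chargeable Good.
Under section 5: the goods are of domestic origin? yes; or the goods incorporate encryption functionality? no. So the shipment is an Accredited Good.
Under section 1: Class-A Item (section 6)? no; and not a Chargeable Good (section 8)? no; and Accredited Good (section 5)? yes. So the shipment is not a Class-A Good.
Under section 4: Provisional Article (section 7)? no; or Class-A Good (section 1)? no. So the shipment is not a Reportable Export.

No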